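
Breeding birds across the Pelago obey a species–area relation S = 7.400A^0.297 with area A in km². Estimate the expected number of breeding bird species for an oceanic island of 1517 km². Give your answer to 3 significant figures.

65.2

S = 7.4 × 1517^0.297
ln S = ln 7.4 + 0.297 × ln 1517 = 2.0015 + 0.297 × 7.3245 = 4.1769
S = e^4.1769 ≈ 65.16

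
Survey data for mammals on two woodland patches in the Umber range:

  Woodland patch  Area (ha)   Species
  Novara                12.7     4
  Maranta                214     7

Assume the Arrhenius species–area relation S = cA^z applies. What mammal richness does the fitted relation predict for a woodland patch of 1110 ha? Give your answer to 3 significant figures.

9.70

z = ln(7/4) / ln(214/12.7) = 0.5596 / 2.8244 = 0.1981
c = 4 / 12.7^0.1981 = 4 / 1.655 = 2.417
S₃ = 2.417 × 1110^0.1981 = 2.417 × 4.012 ≈ 9.699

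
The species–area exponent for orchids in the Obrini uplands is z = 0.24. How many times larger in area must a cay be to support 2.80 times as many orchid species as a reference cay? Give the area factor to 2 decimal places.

72.97

(A₂/A₁)^0.24 = 2.8, so A₂/A₁ = 2.8^(1/0.24) = 2.8^4.167
ln(A₂/A₁) = ln 2.8 / 0.24 = 1.0296 / 0.24 = 4.2901
A₂/A₁ = e^4.2901 ≈ 72.97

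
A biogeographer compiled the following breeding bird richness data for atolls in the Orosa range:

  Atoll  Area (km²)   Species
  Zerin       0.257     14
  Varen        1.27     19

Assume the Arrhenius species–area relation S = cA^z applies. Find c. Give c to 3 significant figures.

18.2

z = ln(S₂/S₁) / ln(A₂/A₁) = ln(19/14) / ln(1.27/0.257) = 0.3054 / 1.5977 = 0.1911
c = S₁ / A₁^z = 14 / 0.257^0.1911 = 14 / 0.7713 = 18.15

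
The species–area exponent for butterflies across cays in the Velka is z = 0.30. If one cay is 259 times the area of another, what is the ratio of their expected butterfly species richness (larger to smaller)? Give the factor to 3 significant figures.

S₂/S₁ = (A₂/A₁)^z = 259^0.3
ln(S₂/S₁) = 0.3 × ln 259 = 0.3 × 5.5568 = 1.6670
S₂/S₁ = e^1.6670 ≈ 5.297

5.30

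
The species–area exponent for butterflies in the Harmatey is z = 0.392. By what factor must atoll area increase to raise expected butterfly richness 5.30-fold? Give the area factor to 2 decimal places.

(A₂/A₁)^0.392 = 5.3, so A₂/A₁ = 5.3^(1/0.392) = 5.3^2.551
ln(A₂/A₁) = ln 5.3 / 0.392 = 1.6677 / 0.392 = 4.2544
A₂/A₁ = e^4.2544 ≈ 70.41

70.41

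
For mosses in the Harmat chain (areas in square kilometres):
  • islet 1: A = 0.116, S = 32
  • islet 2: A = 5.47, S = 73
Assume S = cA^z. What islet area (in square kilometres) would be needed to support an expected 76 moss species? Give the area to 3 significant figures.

6.60 square kilometres

z = ln(73/32) / ln(5.47/0.116) = 0.8247 / 3.8534 = 0.2140
c = 32 / 0.116^0.2140 = 32 / 0.6306 = 50.74
A = (76/50.74)^(1/0.2140) ⇒ ln A = ln(1.498)/0.2140 = 1.8875
A = e^1.8875 ≈ 6.603 square kilometres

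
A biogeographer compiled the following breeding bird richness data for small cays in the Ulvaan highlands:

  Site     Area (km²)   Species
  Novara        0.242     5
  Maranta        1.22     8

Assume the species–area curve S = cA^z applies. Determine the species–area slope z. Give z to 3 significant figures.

0.291

Taking logs: ln S = ln c + z ln A, so z = (ln S₂ − ln S₁)/(ln A₂ − ln A₁).
z = ln(8/5) / ln(1.22/0.242) = ln(1.6) / ln(5.041) = 0.4700 / 1.6177 = 0.2905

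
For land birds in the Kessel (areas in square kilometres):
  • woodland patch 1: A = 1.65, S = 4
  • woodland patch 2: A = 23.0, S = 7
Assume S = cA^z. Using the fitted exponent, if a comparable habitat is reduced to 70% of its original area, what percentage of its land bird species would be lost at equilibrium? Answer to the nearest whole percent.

z = ln(7/4) / ln(23/1.65) = 0.5596 / 2.6347 = 0.2124
S_new/S_old = (A_new/A_old)^z = 0.7^0.2124 = exp(0.2124 × -0.3567) = 0.927
Fraction lost = 1 − 0.927 = 0.07296

7%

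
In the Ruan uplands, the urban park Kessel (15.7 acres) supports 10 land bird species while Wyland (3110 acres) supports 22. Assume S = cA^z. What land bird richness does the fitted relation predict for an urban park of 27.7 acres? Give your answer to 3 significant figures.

10.9

z = ln(22/10) / ln(3110/15.7) = 0.7885 / 5.2887 = 0.1491
c = 10 / 15.7^0.1491 = 10 / 1.508 = 6.633
S₃ = 6.633 × 27.7^0.1491 = 6.633 × 1.641 ≈ 10.88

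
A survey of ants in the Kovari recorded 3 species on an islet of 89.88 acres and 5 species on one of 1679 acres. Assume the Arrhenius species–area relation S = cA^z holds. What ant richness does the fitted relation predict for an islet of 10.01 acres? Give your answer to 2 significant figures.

2.0

z = ln(5/3) / ln(1679/89.88) = 0.5108 / 2.9275 = 0.1745
c = 3 / 89.88^0.1745 = 3 / 2.192 = 1.368
S₃ = 1.368 × 10.01^0.1745 = 1.368 × 1.495 ≈ 2.045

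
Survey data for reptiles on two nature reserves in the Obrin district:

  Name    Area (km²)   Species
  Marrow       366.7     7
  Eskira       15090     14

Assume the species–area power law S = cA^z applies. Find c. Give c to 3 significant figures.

2.33

z = ln(S₂/S₁) / ln(A₂/A₁) = ln(14/7) / ln(15090/366.7) = 0.6931 / 3.7172 = 0.1865
c = S₁ / A₁^z = 7 / 366.7^0.1865 = 7 / 3.007 = 2.328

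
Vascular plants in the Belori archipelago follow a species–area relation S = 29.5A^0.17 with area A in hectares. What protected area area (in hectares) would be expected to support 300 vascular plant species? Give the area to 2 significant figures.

300 = 29.5 × A^0.17  ⇒  A^0.17 = 300/29.5 = 10.17
ln A = ln(10.17) / 0.17 = 2.3194 / 0.17 = 13.6435
A = e^13.6435 ≈ 841956 hectares

840000 hectares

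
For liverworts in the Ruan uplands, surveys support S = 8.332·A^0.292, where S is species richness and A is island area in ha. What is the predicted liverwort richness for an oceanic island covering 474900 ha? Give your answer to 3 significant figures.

S = 8.332 × 474900^0.292
ln S = ln 8.332 + 0.292 × ln 474900 = 2.1201 + 0.292 × 13.0709 = 5.9368
S = e^5.9368 ≈ 378.7

379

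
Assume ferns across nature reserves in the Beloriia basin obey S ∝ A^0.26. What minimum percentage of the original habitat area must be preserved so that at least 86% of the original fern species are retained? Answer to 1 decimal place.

Need (A_new/A_old)^0.26 = 0.86, so A_new/A_old = 0.86^(1/0.26) = 0.86^3.846
ln(A_new/A_old) = ln 0.86 / 0.26 = -0.1508 / 0.26 = -0.5801
A_new/A_old = e^-0.5801 ≈ 0.5598

56.0%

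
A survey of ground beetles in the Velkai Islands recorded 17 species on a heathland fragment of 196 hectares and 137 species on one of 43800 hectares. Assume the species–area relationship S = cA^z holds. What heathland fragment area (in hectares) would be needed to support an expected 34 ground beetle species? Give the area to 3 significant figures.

z = ln(137/17) / ln(43800/196) = 2.0868 / 5.4093 = 0.3858
c = 17 / 196^0.3858 = 17 / 7.661 = 2.219
A = (34/2.219)^(1/0.3858) ⇒ ln A = ln(15.32)/0.3858 = 7.0749
A = e^7.0749 ≈ 1182 hectares

1180 hectares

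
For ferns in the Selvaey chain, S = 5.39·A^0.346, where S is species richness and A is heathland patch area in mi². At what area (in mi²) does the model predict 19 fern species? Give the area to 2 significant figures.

38 mi²

19 = 5.39 × A^0.346  ⇒  A^0.346 = 19/5.39 = 3.525
ln A = ln(3.525) / 0.346 = 1.2599 / 0.346 = 3.6413
A = e^3.6413 ≈ 38.14 mi²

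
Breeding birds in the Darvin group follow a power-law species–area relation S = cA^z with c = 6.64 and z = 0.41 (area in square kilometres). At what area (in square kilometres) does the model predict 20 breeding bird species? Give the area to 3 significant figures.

14.7 square kilometres

20 = 6.64 × A^0.41  ⇒  A^0.41 = 20/6.64 = 3.012
ln A = ln(3.012) / 0.41 = 1.1026 / 0.41 = 2.6893
A = e^2.6893 ≈ 14.72 square kilometres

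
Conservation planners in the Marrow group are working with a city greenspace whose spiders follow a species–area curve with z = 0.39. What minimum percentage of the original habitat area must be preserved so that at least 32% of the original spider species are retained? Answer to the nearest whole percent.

Need (A_new/A_old)^0.39 = 0.32, so A_new/A_old = 0.32^(1/0.39) = 0.32^2.564
ln(A_new/A_old) = ln 0.32 / 0.39 = -1.1394 / 0.39 = -2.9216
A_new/A_old = e^-2.9216 ≈ 0.05385

5%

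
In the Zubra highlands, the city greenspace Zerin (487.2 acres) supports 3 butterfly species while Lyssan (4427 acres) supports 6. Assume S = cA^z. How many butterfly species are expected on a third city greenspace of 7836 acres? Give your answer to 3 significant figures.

z = ln(6/3) / ln(4427/487.2) = 0.6931 / 2.2068 = 0.3141
c = 3 / 487.2^0.3141 = 3 / 6.985 = 0.4295
S₃ = 0.4295 × 7836^0.3141 = 0.4295 × 16.72 ≈ 7.179

7.18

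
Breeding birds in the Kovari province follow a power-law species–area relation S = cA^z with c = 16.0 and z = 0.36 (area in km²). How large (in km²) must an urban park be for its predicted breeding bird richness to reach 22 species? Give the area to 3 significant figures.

22 = 16 × A^0.36  ⇒  A^0.36 = 22/16 = 1.375
ln A = ln(1.375) / 0.36 = 0.3185 / 0.36 = 0.8846
A = e^0.8846 ≈ 2.422 km²

2.42 km²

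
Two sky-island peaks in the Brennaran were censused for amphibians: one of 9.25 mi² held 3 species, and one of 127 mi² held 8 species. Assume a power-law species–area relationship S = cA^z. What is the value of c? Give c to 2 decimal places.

1.30

z = ln(S₂/S₁) / ln(A₂/A₁) = ln(8/3) / ln(127/9.25) = 0.9808 / 2.6196 = 0.3744
c = S₁ / A₁^z = 3 / 9.25^0.3744 = 3 / 2.3 = 1.304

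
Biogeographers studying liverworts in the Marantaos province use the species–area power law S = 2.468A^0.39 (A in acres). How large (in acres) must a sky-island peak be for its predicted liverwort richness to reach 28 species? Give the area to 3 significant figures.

28 = 2.468 × A^0.39  ⇒  A^0.39 = 28/2.468 = 11.35
ln A = ln(11.35) / 0.39 = 2.4288 / 0.39 = 6.2277
A = e^6.2277 ≈ 506.6 acres

507 acres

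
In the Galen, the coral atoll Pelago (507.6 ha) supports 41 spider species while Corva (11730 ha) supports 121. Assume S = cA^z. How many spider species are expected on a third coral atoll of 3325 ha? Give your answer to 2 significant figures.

z = ln(121/41) / ln(11730/507.6) = 1.0822 / 3.1402 = 0.3446
c = 41 / 507.6^0.3446 = 41 / 8.559 = 4.79
S₃ = 4.79 × 3325^0.3446 = 4.79 × 16.36 ≈ 78.36

78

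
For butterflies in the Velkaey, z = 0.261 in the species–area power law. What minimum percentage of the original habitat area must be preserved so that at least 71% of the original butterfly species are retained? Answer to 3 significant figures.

26.9%

Need (A_new/A_old)^0.261 = 0.71, so A_new/A_old = 0.71^(1/0.261) = 0.71^3.831
ln(A_new/A_old) = ln 0.71 / 0.261 = -0.3425 / 0.261 = -1.3122
A_new/A_old = e^-1.3122 ≈ 0.2692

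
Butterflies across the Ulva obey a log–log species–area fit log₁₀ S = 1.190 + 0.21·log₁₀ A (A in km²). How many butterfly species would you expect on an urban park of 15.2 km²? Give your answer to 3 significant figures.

27.4

S = 15.49 × 15.2^0.21
ln S = ln 15.49 + 0.21 × ln 15.2 = 2.7401 + 0.21 × 2.7213 = 3.3115
S = e^3.3115 ≈ 27.43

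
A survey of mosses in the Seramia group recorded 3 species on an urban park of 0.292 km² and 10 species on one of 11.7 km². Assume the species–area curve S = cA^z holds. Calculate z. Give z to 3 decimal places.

Taking logs: ln S = ln c + z ln A, so z = (ln S₂ − ln S₁)/(ln A₂ − ln A₁).
z = ln(10/3) / ln(11.7/0.292) = ln(3.333) / ln(40.07) = 1.2040 / 3.6906 = 0.3262

0.326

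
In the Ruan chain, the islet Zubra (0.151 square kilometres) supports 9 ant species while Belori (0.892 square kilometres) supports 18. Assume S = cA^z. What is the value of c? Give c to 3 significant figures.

18.8

z = ln(S₂/S₁) / ln(A₂/A₁) = ln(18/9) / ln(0.892/0.151) = 0.6931 / 1.7762 = 0.3902
c = S₁ / A₁^z = 9 / 0.151^0.3902 = 9 / 0.4782 = 18.82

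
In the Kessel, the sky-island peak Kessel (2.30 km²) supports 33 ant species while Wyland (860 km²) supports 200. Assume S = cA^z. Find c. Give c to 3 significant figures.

25.6

z = ln(S₂/S₁) / ln(A₂/A₁) = ln(200/33) / ln(860/2.3) = 1.8018 / 5.9240 = 0.3042
c = S₁ / A₁^z = 33 / 2.3^0.3042 = 33 / 1.288 = 25.61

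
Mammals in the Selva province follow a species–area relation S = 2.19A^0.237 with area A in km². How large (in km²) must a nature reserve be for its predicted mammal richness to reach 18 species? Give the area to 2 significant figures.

18 = 2.19 × A^0.237  ⇒  A^0.237 = 18/2.19 = 8.219
ln A = ln(8.219) / 0.237 = 2.1065 / 0.237 = 8.8881
A = e^8.8881 ≈ 7245 km²

7200 km²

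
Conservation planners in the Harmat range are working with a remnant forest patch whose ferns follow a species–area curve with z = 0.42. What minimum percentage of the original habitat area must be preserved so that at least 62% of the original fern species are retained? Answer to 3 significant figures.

32.0%

Need (A_new/A_old)^0.42 = 0.62, so A_new/A_old = 0.62^(1/0.42) = 0.62^2.381
ln(A_new/A_old) = ln 0.62 / 0.42 = -0.4780 / 0.42 = -1.1382
A_new/A_old = e^-1.1382 ≈ 0.3204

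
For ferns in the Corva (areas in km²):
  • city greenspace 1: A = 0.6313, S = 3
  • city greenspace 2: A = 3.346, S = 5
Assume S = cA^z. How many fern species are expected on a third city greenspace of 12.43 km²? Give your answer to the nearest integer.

7

z = ln(5/3) / ln(3.346/0.6313) = 0.5108 / 1.6677 = 0.3063
c = 3 / 0.6313^0.3063 = 3 / 0.8686 = 3.454
S₃ = 3.454 × 12.43^0.3063 = 3.454 × 2.164 ≈ 7.474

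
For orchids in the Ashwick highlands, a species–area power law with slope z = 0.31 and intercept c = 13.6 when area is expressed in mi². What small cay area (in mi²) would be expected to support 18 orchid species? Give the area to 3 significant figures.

2.47 mi²

18 = 13.6 × A^0.31  ⇒  A^0.31 = 18/13.6 = 1.324
ln A = ln(1.324) / 0.31 = 0.2803 / 0.31 = 0.9042
A = e^0.9042 ≈ 2.47 mi²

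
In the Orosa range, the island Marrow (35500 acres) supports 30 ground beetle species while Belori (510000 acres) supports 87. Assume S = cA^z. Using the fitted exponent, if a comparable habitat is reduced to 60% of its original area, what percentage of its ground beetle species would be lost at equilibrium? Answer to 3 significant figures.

18.5%

z = ln(87/30) / ln(510000/35500) = 1.0647 / 2.6649 = 0.3995
S_new/S_old = (A_new/A_old)^z = 0.6^0.3995 = exp(0.3995 × -0.5108) = 0.8154
Fraction lost = 1 − 0.8154 = 0.1846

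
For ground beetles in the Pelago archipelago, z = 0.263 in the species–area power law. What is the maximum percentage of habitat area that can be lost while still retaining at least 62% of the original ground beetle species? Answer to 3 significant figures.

Need (A_new/A_old)^0.263 = 0.62, so A_new/A_old = 0.62^(1/0.263) = 0.62^3.802
ln(A_new/A_old) = ln 0.62 / 0.263 = -0.4780 / 0.263 = -1.8176
A_new/A_old = e^-1.8176 ≈ 0.1624
Fraction that can be lost = 1 − 0.1624 = 0.8376

83.8%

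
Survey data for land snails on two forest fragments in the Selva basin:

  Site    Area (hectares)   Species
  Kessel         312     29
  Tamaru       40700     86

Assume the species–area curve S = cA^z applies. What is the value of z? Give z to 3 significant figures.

0.223

Taking logs: ln S = ln c + z ln A, so z = (ln S₂ − ln S₁)/(ln A₂ − ln A₁).
z = ln(86/29) / ln(40700/312) = ln(2.966) / ln(130.4) = 1.0871 / 4.8710 = 0.2232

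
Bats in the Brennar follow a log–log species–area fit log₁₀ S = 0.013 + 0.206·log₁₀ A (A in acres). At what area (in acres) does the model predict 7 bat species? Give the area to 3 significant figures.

10900 acres

7 = 1.03 × A^0.206  ⇒  A^0.206 = 7/1.03 = 6.794
ln A = ln(6.794) / 0.206 = 1.9160 / 0.206 = 9.3009
A = e^9.3009 ≈ 10947 acres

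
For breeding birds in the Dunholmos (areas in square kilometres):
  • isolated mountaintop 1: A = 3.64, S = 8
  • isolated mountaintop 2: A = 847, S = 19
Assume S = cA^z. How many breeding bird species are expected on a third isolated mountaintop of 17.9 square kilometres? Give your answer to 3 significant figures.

z = ln(19/8) / ln(847/3.64) = 0.8650 / 5.4497 = 0.1587
c = 8 / 3.64^0.1587 = 8 / 1.228 = 6.517
S₃ = 6.517 × 17.9^0.1587 = 6.517 × 1.581 ≈ 10.3

10.3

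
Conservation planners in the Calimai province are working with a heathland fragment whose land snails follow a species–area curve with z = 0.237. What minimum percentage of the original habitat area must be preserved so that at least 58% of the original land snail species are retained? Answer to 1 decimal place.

Need (A_new/A_old)^0.237 = 0.58, so A_new/A_old = 0.58^(1/0.237) = 0.58^4.219
ln(A_new/A_old) = ln 0.58 / 0.237 = -0.5447 / 0.237 = -2.2984
A_new/A_old = e^-2.2984 ≈ 0.1004

10.0%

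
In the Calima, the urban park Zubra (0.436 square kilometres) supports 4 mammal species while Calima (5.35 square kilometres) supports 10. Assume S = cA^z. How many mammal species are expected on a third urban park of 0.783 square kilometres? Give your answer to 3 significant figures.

4.95

z = ln(10/4) / ln(5.35/0.436) = 0.9163 / 2.5072 = 0.3655
c = 4 / 0.436^0.3655 = 4 / 0.7383 = 5.418
S₃ = 5.418 × 0.783^0.3655 = 5.418 × 0.9145 ≈ 4.954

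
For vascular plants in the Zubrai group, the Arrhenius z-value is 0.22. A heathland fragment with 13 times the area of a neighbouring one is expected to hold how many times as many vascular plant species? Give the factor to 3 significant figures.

S₂/S₁ = (A₂/A₁)^z = 13^0.22
ln(S₂/S₁) = 0.22 × ln 13 = 0.22 × 2.5649 = 0.5643
S₂/S₁ = e^0.5643 ≈ 1.758

1.76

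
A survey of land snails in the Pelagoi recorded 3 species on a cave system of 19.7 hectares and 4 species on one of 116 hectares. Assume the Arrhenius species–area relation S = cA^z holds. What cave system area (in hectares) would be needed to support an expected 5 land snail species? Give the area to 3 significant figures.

z = ln(4/3) / ln(116/19.7) = 0.2877 / 1.7730 = 0.1623
c = 3 / 19.7^0.1623 = 3 / 1.622 = 1.85
A = (5/1.85)^(1/0.1623) ⇒ ln A = ln(2.703)/0.1623 = 6.1288
A = e^6.1288 ≈ 458.9 hectares

459 hectares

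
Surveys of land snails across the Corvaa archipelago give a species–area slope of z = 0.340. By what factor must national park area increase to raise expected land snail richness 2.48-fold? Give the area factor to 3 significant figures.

14.5

(A₂/A₁)^0.34 = 2.48, so A₂/A₁ = 2.48^(1/0.34) = 2.48^2.941
ln(A₂/A₁) = ln 2.48 / 0.34 = 0.9083 / 0.34 = 2.6713
A₂/A₁ = e^2.6713 ≈ 14.46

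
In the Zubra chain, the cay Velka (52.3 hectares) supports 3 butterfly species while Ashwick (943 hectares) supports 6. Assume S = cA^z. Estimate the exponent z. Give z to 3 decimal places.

Taking logs: ln S = ln c + z ln A, so z = (ln S₂ − ln S₁)/(ln A₂ − ln A₁).
z = ln(6/3) / ln(943/52.3) = ln(2) / ln(18.03) = 0.6931 / 2.8921 = 0.2397

0.240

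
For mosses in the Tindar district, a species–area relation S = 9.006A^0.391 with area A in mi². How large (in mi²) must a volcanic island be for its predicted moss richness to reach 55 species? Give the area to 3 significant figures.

55 = 9.006 × A^0.391  ⇒  A^0.391 = 55/9.006 = 6.107
ln A = ln(6.107) / 0.391 = 1.8094 / 0.391 = 4.6277
A = e^4.6277 ≈ 102.3 mi²

102 mi²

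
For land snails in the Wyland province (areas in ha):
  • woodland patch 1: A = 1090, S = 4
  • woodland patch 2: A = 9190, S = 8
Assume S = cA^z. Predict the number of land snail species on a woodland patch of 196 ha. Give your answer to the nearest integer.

z = ln(8/4) / ln(9190/1090) = 0.6931 / 2.1319 = 0.3251
c = 4 / 1090^0.3251 = 4 / 9.717 = 0.4116
S₃ = 0.4116 × 196^0.3251 = 0.4116 × 5.563 ≈ 2.29

2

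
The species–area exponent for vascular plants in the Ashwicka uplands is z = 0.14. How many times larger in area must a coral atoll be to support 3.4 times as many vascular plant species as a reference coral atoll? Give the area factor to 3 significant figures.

6260

(A₂/A₁)^0.14 = 3.4, so A₂/A₁ = 3.4^(1/0.14) = 3.4^7.143
ln(A₂/A₁) = ln 3.4 / 0.14 = 1.2238 / 0.14 = 8.7413
A₂/A₁ = e^8.7413 ≈ 6256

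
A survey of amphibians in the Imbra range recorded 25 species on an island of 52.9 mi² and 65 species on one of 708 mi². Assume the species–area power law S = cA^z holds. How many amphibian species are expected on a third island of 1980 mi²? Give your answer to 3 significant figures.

94.9

z = ln(65/25) / ln(708/52.9) = 0.9555 / 2.5940 = 0.3683
c = 25 / 52.9^0.3683 = 25 / 4.314 = 5.796
S₃ = 5.796 × 1980^0.3683 = 5.796 × 16.38 ≈ 94.94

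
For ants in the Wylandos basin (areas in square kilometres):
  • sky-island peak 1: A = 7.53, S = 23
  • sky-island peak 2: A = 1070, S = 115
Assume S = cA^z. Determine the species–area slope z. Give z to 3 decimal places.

0.325

Taking logs: ln S = ln c + z ln A, so z = (ln S₂ − ln S₁)/(ln A₂ − ln A₁).
z = ln(115/23) / ln(1070/7.53) = ln(5) / ln(142.1) = 1.6094 / 4.9565 = 0.3247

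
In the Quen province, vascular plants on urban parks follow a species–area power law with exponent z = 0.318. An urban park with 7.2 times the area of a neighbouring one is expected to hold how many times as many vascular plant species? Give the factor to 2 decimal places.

1.87

S₂/S₁ = (A₂/A₁)^z = 7.2^0.318
ln(S₂/S₁) = 0.318 × ln 7.2 = 0.318 × 1.9741 = 0.6278
S₂/S₁ = e^0.6278 ≈ 1.873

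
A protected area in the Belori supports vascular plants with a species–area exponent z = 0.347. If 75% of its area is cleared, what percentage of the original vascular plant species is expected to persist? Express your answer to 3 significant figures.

S_new/S_old = (A_new/A_old)^z = 0.25^0.347
= exp(0.347 × ln 0.25) = exp(0.347 × -1.3863) = exp(-0.4810) ≈ 0.6181

61.8%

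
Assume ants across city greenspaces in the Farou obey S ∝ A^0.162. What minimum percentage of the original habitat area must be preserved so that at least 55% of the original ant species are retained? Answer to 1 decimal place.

2.5%

Need (A_new/A_old)^0.162 = 0.55, so A_new/A_old = 0.55^(1/0.162) = 0.55^6.173
ln(A_new/A_old) = ln 0.55 / 0.162 = -0.5978 / 0.162 = -3.6904
A_new/A_old = e^-3.6904 ≈ 0.02496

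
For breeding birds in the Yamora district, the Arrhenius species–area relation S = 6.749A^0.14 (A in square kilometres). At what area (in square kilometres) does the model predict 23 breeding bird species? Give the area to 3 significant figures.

6360 square kilometres

23 = 6.749 × A^0.14  ⇒  A^0.14 = 23/6.749 = 3.408
ln A = ln(3.408) / 0.14 = 1.2261 / 0.14 = 8.7579
A = e^8.7579 ≈ 6360 square kilometres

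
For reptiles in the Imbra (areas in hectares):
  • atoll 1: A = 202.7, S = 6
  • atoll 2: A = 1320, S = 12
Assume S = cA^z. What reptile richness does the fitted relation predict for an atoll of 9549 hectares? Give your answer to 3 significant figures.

25.0

z = ln(12/6) / ln(1320/202.7) = 0.6931 / 1.8737 = 0.3699
c = 6 / 202.7^0.3699 = 6 / 7.135 = 0.8409
S₃ = 0.8409 × 9549^0.3699 = 0.8409 × 29.67 ≈ 24.95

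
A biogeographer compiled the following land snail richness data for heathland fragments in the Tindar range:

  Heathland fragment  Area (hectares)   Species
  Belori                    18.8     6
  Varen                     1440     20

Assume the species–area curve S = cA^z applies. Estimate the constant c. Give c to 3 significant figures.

2.66

z = ln(S₂/S₁) / ln(A₂/A₁) = ln(20/6) / ln(1440/18.8) = 1.2040 / 4.3385 = 0.2775
c = S₁ / A₁^z = 6 / 18.8^0.2775 = 6 / 2.257 = 2.658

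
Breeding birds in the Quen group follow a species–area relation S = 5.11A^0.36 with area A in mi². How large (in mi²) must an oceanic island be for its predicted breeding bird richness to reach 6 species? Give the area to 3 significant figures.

6 = 5.11 × A^0.36  ⇒  A^0.36 = 6/5.11 = 1.174
ln A = ln(1.174) / 0.36 = 0.1606 / 0.36 = 0.4460
A = e^0.4460 ≈ 1.562 mi²

1.56 mi²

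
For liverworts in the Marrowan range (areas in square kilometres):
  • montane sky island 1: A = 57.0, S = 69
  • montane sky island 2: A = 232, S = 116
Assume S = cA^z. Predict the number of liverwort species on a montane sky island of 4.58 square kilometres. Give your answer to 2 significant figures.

z = ln(116/69) / ln(232/57) = 0.5195 / 1.4037 = 0.3701
c = 69 / 57^0.3701 = 69 / 4.465 = 15.45
S₃ = 15.45 × 4.58^0.3701 = 15.45 × 1.756 ≈ 27.14

27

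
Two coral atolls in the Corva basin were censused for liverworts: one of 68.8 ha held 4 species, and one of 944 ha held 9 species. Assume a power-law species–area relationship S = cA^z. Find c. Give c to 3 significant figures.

z = ln(S₂/S₁) / ln(A₂/A₁) = ln(9/4) / ln(944/68.8) = 0.8109 / 2.6189 = 0.3096
c = S₁ / A₁^z = 4 / 68.8^0.3096 = 4 / 3.707 = 1.079

1.08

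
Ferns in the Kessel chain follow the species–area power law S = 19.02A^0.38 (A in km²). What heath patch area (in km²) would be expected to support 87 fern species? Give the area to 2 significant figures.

55 km²

87 = 19.02 × A^0.38  ⇒  A^0.38 = 87/19.02 = 4.574
ln A = ln(4.574) / 0.38 = 1.5204 / 0.38 = 4.0011
A = e^4.0011 ≈ 54.66 km²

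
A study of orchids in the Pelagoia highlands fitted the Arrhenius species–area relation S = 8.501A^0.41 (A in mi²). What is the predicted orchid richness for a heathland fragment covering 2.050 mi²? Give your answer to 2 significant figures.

11

S = 8.501 × 2.05^0.41
ln S = ln 8.501 + 0.41 × ln 2.05 = 2.1402 + 0.41 × 0.7178 = 2.4345
S = e^2.4345 ≈ 11.41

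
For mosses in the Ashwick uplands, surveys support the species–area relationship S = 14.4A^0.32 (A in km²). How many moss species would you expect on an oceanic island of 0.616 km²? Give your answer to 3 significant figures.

12.3

S = 14.4 × 0.616^0.32
ln S = ln 14.4 + 0.32 × ln 0.616 = 2.6672 + 0.32 × -0.4845 = 2.5122
S = e^2.5122 ≈ 12.33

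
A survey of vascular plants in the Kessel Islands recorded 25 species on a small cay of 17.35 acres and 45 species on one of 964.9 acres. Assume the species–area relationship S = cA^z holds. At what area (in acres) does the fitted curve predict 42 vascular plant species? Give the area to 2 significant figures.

600 acres

z = ln(45/25) / ln(964.9/17.35) = 0.5878 / 4.0184 = 0.1463
c = 25 / 17.35^0.1463 = 25 / 1.518 = 16.47
A = (42/16.47)^(1/0.1463) ⇒ ln A = ln(2.55)/0.1463 = 6.4004
A = e^6.4004 ≈ 602.1 acres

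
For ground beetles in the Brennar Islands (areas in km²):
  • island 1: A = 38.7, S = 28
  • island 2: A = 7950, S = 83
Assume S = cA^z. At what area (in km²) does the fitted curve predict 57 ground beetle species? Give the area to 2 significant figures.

1300 km²

z = ln(83/28) / ln(7950/38.7) = 1.0866 / 5.3251 = 0.2041
c = 28 / 38.7^0.2041 = 28 / 2.109 = 13.28
A = (57/13.28)^(1/0.2041) ⇒ ln A = ln(4.292)/0.2041 = 7.1394
A = e^7.1394 ≈ 1261 km²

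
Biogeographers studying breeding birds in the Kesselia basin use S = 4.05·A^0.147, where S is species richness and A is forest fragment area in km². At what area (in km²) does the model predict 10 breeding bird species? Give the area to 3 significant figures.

468 km²

10 = 4.05 × A^0.147  ⇒  A^0.147 = 10/4.05 = 2.469
ln A = ln(2.469) / 0.147 = 0.9039 / 0.147 = 6.1488
A = e^6.1488 ≈ 468.1 km²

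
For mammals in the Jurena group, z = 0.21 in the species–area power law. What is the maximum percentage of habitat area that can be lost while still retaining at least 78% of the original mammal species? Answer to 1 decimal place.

69.4%

Need (A_new/A_old)^0.21 = 0.78, so A_new/A_old = 0.78^(1/0.21) = 0.78^4.762
ln(A_new/A_old) = ln 0.78 / 0.21 = -0.2485 / 0.21 = -1.1831
A_new/A_old = e^-1.1831 ≈ 0.3063
Fraction that can be lost = 1 − 0.3063 = 0.6937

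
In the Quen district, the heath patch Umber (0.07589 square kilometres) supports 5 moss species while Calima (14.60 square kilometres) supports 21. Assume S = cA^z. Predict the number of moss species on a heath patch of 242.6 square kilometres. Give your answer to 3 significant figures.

45.2

z = ln(21/5) / ln(14.6/0.07589) = 1.4351 / 5.2595 = 0.2729
c = 5 / 0.07589^0.2729 = 5 / 0.4948 = 10.1
S₃ = 10.1 × 242.6^0.2729 = 10.1 × 4.474 ≈ 45.21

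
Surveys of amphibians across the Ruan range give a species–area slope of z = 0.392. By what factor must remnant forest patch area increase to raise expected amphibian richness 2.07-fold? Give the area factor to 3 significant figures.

(A₂/A₁)^0.392 = 2.07, so A₂/A₁ = 2.07^(1/0.392) = 2.07^2.551
ln(A₂/A₁) = ln 2.07 / 0.392 = 0.7275 / 0.392 = 1.8560
A₂/A₁ = e^1.8560 ≈ 6.398

6.40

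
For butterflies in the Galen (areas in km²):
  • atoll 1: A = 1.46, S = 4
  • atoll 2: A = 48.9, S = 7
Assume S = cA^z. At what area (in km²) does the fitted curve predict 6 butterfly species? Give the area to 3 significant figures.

18.6 km²

z = ln(7/4) / ln(48.9/1.46) = 0.5596 / 3.5113 = 0.1594
c = 4 / 1.46^0.1594 = 4 / 1.062 = 3.766
A = (6/3.766)^(1/0.1594) ⇒ ln A = ln(1.593)/0.1594 = 2.9226
A = e^2.9226 ≈ 18.59 km²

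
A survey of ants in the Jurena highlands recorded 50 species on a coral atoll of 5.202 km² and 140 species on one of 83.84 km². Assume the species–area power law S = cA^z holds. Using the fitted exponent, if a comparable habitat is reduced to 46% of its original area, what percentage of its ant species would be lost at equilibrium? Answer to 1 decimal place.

z = ln(140/50) / ln(83.84/5.202) = 1.0296 / 2.7799 = 0.3704
S_new/S_old = (A_new/A_old)^z = 0.46^0.3704 = exp(0.3704 × -0.7765) = 0.7501
Fraction lost = 1 − 0.7501 = 0.2499

25.0%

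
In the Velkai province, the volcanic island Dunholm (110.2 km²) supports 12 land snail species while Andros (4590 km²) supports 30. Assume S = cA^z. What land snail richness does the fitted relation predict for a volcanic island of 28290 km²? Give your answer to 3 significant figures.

46.9

z = ln(30/12) / ln(4590/110.2) = 0.9163 / 3.7293 = 0.2457
c = 12 / 110.2^0.2457 = 12 / 3.175 = 3.779
S₃ = 3.779 × 28290^0.2457 = 3.779 × 12.41 ≈ 46.9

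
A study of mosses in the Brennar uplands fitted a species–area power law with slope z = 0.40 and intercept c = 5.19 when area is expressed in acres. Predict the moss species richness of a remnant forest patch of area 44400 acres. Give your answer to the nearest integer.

375

S = 5.19 × 44400^0.4
ln S = ln 5.19 + 0.4 × ln 44400 = 1.6467 + 0.4 × 10.7010 = 5.9271
S = e^5.9271 ≈ 375.1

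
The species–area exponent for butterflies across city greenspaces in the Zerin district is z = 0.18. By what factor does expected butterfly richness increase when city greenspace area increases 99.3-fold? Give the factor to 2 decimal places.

S₂/S₁ = (A₂/A₁)^z = 99.3^0.18
ln(S₂/S₁) = 0.18 × ln 99.3 = 0.18 × 4.5981 = 0.8277
S₂/S₁ = e^0.8277 ≈ 2.288

2.29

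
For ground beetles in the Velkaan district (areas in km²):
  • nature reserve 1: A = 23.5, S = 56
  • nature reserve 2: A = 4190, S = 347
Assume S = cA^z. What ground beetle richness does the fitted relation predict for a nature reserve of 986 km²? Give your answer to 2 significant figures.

z = ln(347/56) / ln(4190/23.5) = 1.8240 / 5.1835 = 0.3519
c = 56 / 23.5^0.3519 = 56 / 3.037 = 18.44
S₃ = 18.44 × 986^0.3519 = 18.44 × 11.31 ≈ 208.6

210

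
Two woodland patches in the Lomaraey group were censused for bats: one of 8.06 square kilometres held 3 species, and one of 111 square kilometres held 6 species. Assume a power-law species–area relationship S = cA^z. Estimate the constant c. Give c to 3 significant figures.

z = ln(S₂/S₁) / ln(A₂/A₁) = ln(6/3) / ln(111/8.06) = 0.6931 / 2.6226 = 0.2643
c = S₁ / A₁^z = 3 / 8.06^0.2643 = 3 / 1.736 = 1.728

1.73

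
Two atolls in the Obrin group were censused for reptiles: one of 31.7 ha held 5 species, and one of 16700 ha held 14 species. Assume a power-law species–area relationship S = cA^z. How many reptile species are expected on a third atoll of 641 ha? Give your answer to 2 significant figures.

8.2

z = ln(14/5) / ln(16700/31.7) = 1.0296 / 6.2668 = 0.1643
c = 5 / 31.7^0.1643 = 5 / 1.764 = 2.834
S₃ = 2.834 × 641^0.1643 = 2.834 × 2.892 ≈ 8.194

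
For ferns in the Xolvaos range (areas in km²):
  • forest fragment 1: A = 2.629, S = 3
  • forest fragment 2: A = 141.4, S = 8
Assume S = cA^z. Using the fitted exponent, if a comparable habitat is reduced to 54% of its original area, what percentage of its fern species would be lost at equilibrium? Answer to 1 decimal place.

14.1%

z = ln(8/3) / ln(141.4/2.629) = 0.9808 / 3.9850 = 0.2461
S_new/S_old = (A_new/A_old)^z = 0.54^0.2461 = exp(0.2461 × -0.6162) = 0.8593
Fraction lost = 1 − 0.8593 = 0.1407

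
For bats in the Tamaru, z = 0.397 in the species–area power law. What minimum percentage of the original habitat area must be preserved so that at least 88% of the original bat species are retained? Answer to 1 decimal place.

Need (A_new/A_old)^0.397 = 0.88, so A_new/A_old = 0.88^(1/0.397) = 0.88^2.519
ln(A_new/A_old) = ln 0.88 / 0.397 = -0.1278 / 0.397 = -0.3220
A_new/A_old = e^-0.3220 ≈ 0.7247

72.5%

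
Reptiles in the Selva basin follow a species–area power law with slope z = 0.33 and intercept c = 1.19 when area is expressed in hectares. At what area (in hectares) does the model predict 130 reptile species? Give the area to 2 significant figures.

130 = 1.19 × A^0.33  ⇒  A^0.33 = 130/1.19 = 109.2
ln A = ln(109.2) / 0.33 = 4.6936 / 0.33 = 14.2230
A = e^14.2230 ≈ 1502999 hectares

1500000 hectares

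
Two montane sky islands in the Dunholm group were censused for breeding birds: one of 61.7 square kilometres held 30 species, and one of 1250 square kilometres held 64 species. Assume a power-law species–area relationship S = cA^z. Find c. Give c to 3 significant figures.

10.6

z = ln(S₂/S₁) / ln(A₂/A₁) = ln(64/30) / ln(1250/61.7) = 0.7577 / 3.0086 = 0.2518
c = S₁ / A₁^z = 30 / 61.7^0.2518 = 30 / 2.824 = 10.62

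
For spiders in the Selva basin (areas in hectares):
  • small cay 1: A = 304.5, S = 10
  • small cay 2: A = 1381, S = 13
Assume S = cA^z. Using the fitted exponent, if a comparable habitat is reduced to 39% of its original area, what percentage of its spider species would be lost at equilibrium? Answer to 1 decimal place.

z = ln(13/10) / ln(1381/304.5) = 0.2624 / 1.5119 = 0.1735
S_new/S_old = (A_new/A_old)^z = 0.39^0.1735 = exp(0.1735 × -0.9416) = 0.8493
Fraction lost = 1 − 0.8493 = 0.1507

15.1%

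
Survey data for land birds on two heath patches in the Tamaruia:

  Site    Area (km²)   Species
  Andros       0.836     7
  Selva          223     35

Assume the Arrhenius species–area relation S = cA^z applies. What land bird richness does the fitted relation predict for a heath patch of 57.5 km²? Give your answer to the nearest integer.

z = ln(35/7) / ln(223/0.836) = 1.6094 / 5.5863 = 0.2881
c = 7 / 0.836^0.2881 = 7 / 0.9497 = 7.371
S₃ = 7.371 × 57.5^0.2881 = 7.371 × 3.213 ≈ 23.69

24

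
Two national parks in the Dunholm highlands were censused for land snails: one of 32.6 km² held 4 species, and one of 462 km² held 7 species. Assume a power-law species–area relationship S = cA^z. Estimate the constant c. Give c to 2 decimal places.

1.92

z = ln(S₂/S₁) / ln(A₂/A₁) = ln(7/4) / ln(462/32.6) = 0.5596 / 2.6513 = 0.2111
c = S₁ / A₁^z = 4 / 32.6^0.2111 = 4 / 2.086 = 1.917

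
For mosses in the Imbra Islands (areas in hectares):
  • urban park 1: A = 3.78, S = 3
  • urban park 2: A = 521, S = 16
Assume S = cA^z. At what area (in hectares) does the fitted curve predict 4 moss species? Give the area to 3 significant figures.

8.81 hectares

z = ln(16/3) / ln(521/3.78) = 1.6740 / 4.9260 = 0.3398
c = 3 / 3.78^0.3398 = 3 / 1.571 = 1.909
A = (4/1.909)^(1/0.3398) ⇒ ln A = ln(2.095)/0.3398 = 2.1763
A = e^2.1763 ≈ 8.814 hectares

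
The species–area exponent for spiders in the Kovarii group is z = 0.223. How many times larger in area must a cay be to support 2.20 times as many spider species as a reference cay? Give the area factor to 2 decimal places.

(A₂/A₁)^0.223 = 2.2, so A₂/A₁ = 2.2^(1/0.223) = 2.2^4.484
ln(A₂/A₁) = ln 2.2 / 0.223 = 0.7885 / 0.223 = 3.5357
A₂/A₁ = e^3.5357 ≈ 34.32

34.32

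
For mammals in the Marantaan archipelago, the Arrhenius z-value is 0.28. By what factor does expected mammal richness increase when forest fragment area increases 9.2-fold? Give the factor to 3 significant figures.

S₂/S₁ = (A₂/A₁)^z = 9.2^0.28
ln(S₂/S₁) = 0.28 × ln 9.2 = 0.28 × 2.2192 = 0.6214
S₂/S₁ = e^0.6214 ≈ 1.861

1.86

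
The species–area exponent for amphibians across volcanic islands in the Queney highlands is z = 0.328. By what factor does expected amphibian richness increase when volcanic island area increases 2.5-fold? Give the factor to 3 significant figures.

S₂/S₁ = (A₂/A₁)^z = 2.5^0.328
ln(S₂/S₁) = 0.328 × ln 2.5 = 0.328 × 0.9163 = 0.3005
S₂/S₁ = e^0.3005 ≈ 1.351

1.35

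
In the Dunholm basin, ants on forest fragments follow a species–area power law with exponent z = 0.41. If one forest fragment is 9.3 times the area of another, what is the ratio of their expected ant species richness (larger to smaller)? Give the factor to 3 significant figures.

S₂/S₁ = (A₂/A₁)^z = 9.3^0.41
ln(S₂/S₁) = 0.41 × ln 9.3 = 0.41 × 2.2300 = 0.9143
S₂/S₁ = e^0.9143 ≈ 2.495

2.50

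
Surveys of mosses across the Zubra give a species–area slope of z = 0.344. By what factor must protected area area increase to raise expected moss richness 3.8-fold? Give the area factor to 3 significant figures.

(A₂/A₁)^0.344 = 3.8, so A₂/A₁ = 3.8^(1/0.344) = 3.8^2.907
ln(A₂/A₁) = ln 3.8 / 0.344 = 1.3350 / 0.344 = 3.8808
A₂/A₁ = e^3.8808 ≈ 48.46

48.5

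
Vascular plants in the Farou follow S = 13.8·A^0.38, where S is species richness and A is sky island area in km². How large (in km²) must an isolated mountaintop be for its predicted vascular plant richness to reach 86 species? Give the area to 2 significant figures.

120 km²

86 = 13.8 × A^0.38  ⇒  A^0.38 = 86/13.8 = 6.232
ln A = ln(6.232) / 0.38 = 1.8297 / 0.38 = 4.8149
A = e^4.8149 ≈ 123.3 km²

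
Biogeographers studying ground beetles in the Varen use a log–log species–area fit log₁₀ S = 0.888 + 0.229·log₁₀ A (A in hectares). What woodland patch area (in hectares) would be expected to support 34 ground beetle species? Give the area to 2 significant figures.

34 = 7.727 × A^0.229  ⇒  A^0.229 = 34/7.727 = 4.4
ln A = ln(4.4) / 0.229 = 1.4817 / 0.229 = 6.4702
A = e^6.4702 ≈ 645.6 hectares

650 hectares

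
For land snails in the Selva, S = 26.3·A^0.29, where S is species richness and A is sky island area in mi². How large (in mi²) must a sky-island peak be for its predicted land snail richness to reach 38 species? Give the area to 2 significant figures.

38 = 26.3 × A^0.29  ⇒  A^0.29 = 38/26.3 = 1.445
ln A = ln(1.445) / 0.29 = 0.3680 / 0.29 = 1.2690
A = e^1.2690 ≈ 3.557 mi²

3.6 mi²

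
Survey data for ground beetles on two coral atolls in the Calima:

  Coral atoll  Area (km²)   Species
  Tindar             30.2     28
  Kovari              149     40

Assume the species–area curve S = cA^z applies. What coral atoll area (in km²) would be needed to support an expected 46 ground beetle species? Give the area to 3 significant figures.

z = ln(40/28) / ln(149/30.2) = 0.3567 / 1.5961 = 0.2235
c = 28 / 30.2^0.2235 = 28 / 2.142 = 13.07
A = (46/13.07)^(1/0.2235) ⇒ ln A = ln(3.518)/0.2235 = 5.6294
A = e^5.6294 ≈ 278.5 km²

278 km²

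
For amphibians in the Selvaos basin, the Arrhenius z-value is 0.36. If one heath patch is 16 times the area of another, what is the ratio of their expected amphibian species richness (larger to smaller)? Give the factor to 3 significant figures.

2.71

S₂/S₁ = (A₂/A₁)^z = 16^0.36
ln(S₂/S₁) = 0.36 × ln 16 = 0.36 × 2.7726 = 0.9981
S₂/S₁ = e^0.9981 ≈ 2.713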